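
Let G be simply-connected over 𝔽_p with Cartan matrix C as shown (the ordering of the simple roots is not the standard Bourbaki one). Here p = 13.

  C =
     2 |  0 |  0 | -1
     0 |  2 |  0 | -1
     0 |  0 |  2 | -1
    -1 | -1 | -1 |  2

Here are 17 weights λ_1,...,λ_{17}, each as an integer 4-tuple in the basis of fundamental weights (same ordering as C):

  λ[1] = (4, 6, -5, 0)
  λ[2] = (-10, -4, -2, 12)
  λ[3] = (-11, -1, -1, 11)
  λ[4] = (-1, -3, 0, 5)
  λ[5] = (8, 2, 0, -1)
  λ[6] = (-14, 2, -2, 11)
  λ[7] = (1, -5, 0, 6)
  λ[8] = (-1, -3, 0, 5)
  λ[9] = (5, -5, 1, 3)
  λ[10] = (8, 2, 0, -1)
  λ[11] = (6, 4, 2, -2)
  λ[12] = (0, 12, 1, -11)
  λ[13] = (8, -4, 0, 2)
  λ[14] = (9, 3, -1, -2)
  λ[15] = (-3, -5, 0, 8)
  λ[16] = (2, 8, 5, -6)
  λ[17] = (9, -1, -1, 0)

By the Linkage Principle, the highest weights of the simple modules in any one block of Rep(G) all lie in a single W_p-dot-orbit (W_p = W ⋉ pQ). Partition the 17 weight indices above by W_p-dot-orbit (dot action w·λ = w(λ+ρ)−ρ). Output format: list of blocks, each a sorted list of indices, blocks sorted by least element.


Dynkin diagram of C (from the 6 off-diagonal −1 entries): D_4.

Alcove-folded reps (p=13, 17 weights, presented ϖ-order):

  [1] (2, 4, 1, 3);  [2] (9, 3, 1, 0);  [3] (10, 0, 0, 1);  [4] (0, 2, 1, 4);  [5] (9, 3, 1, 0);  [6] (10, 0, 0, 1);  [7] (2, 4, 1, 3);  [8] (0, 2, 1, 4);  [9] (6, 4, 2, 0);  [10] (9, 3, 1, 0);  [11] (6, 4, 2, 0);  [12] (2, 4, 1, 3);  [13] (9, 3, 1, 0);  [14] (9, 3, 1, 0);  [15] (2, 4, 1, 3);  [16] (2, 4, 1, 3);  [17] (10, 0, 0, 1)

These 17 weights hit 5 W_13-dot-orbits; sizes (5, 5, 3, 2, 2):

[[1, 7, 12, 15, 16], [2, 5, 10, 13, 14], [3, 6, 17], [4, 8], [9, 11]]


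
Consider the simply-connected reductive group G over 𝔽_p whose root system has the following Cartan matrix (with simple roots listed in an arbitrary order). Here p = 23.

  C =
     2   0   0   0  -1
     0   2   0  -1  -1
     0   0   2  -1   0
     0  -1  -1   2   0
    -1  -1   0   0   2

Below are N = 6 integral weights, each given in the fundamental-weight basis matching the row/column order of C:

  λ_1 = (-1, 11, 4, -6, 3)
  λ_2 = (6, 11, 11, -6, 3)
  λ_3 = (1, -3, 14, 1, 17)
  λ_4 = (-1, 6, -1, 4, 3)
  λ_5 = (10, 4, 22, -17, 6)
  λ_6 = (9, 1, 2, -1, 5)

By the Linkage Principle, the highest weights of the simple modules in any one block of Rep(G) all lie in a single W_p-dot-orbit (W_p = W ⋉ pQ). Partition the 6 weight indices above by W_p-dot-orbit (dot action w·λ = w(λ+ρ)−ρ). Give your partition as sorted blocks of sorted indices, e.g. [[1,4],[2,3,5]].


Root system A_5: the 5×5 matrix C matches after relabeling.

Folding the 6 weights λ_j+ρ into Ā_23 (reps in the given 5-coord order):

    λ_1 → (0, 7, 0, 5, 4)
    λ_2 → (0, 7, 0, 5, 4)
    λ_3 → (10, 2, 3, 0, 6)
    λ_4 → (0, 7, 0, 5, 4)
    λ_5 → (0, 7, 0, 5, 4)
    λ_6 → (10, 2, 3, 0, 6)

Grouping the 6 weights by Ā_23-representative: 2 linkage classes.

[[1, 2, 4, 5], [3, 6]]


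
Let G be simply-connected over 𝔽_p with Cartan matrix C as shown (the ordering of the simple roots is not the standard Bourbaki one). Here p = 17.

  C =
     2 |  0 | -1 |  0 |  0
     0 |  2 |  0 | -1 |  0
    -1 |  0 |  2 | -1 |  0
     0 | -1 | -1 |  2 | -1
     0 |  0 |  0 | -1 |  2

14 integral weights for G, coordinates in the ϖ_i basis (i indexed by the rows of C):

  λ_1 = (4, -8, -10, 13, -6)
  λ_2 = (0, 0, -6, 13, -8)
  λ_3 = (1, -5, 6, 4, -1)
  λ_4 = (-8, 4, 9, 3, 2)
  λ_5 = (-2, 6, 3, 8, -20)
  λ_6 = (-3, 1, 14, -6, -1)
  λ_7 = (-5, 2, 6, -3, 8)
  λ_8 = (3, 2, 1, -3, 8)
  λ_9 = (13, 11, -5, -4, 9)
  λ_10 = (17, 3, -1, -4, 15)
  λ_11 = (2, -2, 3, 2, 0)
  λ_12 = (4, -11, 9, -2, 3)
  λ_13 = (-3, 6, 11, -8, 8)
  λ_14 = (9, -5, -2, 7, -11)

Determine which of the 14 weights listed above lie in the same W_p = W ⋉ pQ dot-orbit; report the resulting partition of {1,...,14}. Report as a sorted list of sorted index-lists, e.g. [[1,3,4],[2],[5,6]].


Dynkin diagram of C (from the 8 off-diagonal −1 entries): D_5.

Ā_17 reps of the 14 weights (D_5, coords as presented):

  1: (2, 0, 2, 3, 2) · 2: (4, 1, 0, 2, 7) · 3: (2, 4, 2, 1, 0) · 4: (2, 0, 2, 3, 2) · 5: (4, 1, 0, 2, 7) · 6: (2, 0, 2, 3, 2) · 7: (4, 1, 0, 2, 7) · 8: (4, 1, 0, 2, 7) · 9: (2, 0, 2, 3, 2) · 10: (1, 13, 0, 0, 1) · 11: (3, 1, 4, 2, 1) · 12: (4, 1, 0, 2, 7) · 13: (2, 0, 2, 3, 2) · 14: (3, 1, 4, 2, 1)

Linkage partition of the 14 weights (5 classes, p=17):

[[1, 4, 6, 9, 13], [2, 5, 7, 8, 12], [3], [10], [11, 14]]


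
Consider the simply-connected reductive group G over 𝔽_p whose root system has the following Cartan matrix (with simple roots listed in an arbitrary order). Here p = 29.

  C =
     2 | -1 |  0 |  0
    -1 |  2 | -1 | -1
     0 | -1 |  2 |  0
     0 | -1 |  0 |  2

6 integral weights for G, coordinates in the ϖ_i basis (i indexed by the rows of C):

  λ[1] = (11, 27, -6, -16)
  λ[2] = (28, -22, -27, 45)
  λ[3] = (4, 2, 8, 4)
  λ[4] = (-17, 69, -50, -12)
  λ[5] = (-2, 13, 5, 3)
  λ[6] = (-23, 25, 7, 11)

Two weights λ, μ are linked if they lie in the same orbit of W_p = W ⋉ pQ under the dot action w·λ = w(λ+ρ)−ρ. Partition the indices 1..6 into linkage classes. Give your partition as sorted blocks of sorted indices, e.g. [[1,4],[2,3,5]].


C ↔ D_4 under row/col permutation; |W(D_4)| = 192.

W_29-reps of the 6 weights in Ā_29 (same 4-coord order as C):

  λ_1+ρ ↦ (1, 5, 6, 4)
  λ_2+ρ ↦ (0, 1, 3, 17)
  λ_3+ρ ↦ (5, 3, 9, 5)
  λ_4+ρ ↦ (1, 5, 6, 4)
  λ_5+ρ ↦ (1, 5, 6, 4)
  λ_6+ρ ↦ (5, 3, 9, 5)

Linkage partition of the 6 weights (3 classes, p=29):

[[1, 4, 5], [2], [3, 6]]


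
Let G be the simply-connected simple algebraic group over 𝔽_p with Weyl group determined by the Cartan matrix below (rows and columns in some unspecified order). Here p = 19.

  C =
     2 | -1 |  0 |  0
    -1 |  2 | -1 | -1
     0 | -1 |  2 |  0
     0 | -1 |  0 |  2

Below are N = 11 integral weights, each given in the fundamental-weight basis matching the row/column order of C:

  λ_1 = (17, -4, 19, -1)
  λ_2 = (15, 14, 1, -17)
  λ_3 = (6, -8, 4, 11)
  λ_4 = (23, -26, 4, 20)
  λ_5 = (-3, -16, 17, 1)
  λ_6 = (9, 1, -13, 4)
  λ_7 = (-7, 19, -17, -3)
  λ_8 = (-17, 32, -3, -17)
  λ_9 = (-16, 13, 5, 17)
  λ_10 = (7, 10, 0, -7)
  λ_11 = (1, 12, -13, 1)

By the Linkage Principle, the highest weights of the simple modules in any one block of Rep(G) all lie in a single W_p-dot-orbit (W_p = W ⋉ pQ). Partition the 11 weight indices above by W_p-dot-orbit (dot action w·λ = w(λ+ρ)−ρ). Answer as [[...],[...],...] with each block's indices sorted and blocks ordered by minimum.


Dynkin diagram of C (from the 6 off-diagonal −1 entries): D_4.

λ_j+ρ reflected into Ā_19 (⟨·,θ^∨⟩≤19); 4-tuples as given:

    1: (1, 2, 1, 13)
    2: (2, 1, 12, 2)
    3: (0, 5, 2, 5)
    4: (4, 0, 13, 1)
    5: (2, 1, 12, 2)
    6: (0, 5, 2, 5)
    7: (2, 1, 12, 2)
    8: (2, 1, 12, 2)
    9: (4, 0, 13, 1)
    10: (7, 1, 0, 5)
    11: (2, 1, 12, 2)

Grouping the 11 weights by Ā_19-representative: 5 linkage classes.

[[1], [2, 5, 7, 8, 11], [3, 6], [4, 9], [10]]


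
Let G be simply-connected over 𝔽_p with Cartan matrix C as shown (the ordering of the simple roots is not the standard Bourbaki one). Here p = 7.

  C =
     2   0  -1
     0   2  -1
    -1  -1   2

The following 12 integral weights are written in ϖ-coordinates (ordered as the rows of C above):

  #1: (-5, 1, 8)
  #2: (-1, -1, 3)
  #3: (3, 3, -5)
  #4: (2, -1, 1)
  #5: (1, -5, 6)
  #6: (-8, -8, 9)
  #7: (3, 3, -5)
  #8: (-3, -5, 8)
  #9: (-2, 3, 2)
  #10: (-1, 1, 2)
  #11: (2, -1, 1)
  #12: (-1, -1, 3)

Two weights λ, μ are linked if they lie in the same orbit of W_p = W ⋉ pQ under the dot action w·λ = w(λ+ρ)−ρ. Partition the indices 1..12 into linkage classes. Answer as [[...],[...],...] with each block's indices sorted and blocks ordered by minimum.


A_3 Cartan matrix, 3 simple roots permuted; ρ=(1,1,1).

W_7-reps of the 12 weights in Ā_7 (same 3-coord order as C):

  [1] (0, 2, 3);  [2] (0, 0, 4);  [3] (0, 0, 4);  [4] (3, 0, 2);  [5] (0, 2, 3);  [6] (0, 0, 4);  [7] (0, 0, 4);  [8] (0, 2, 3);  [9] (1, 4, 2);  [10] (0, 2, 3);  [11] (3, 0, 2);  [12] (0, 0, 4)

The 12 indices split into 4 linkage classes (same alcove rep ⇔ same W_7-dot-orbit):

[[1, 5, 8, 10], [2, 3, 6, 7, 12], [4, 11], [9]]


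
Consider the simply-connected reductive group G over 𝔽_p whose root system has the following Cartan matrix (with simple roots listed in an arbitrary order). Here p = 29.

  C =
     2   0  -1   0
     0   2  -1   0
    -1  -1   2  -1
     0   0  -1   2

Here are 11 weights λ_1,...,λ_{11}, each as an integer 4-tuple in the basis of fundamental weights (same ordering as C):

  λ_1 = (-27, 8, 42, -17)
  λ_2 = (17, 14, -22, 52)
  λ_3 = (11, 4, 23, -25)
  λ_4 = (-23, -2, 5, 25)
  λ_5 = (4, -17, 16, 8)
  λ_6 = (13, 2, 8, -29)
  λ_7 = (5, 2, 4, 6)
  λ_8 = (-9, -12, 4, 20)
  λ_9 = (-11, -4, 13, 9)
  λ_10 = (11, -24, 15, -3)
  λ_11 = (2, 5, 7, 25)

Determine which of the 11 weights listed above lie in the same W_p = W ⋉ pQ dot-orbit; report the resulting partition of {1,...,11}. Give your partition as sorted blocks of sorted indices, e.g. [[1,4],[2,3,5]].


Dynkin diagram of C (from the 6 off-diagonal −1 entries): D_4.

W_29-reps of the 11 weights in Ā_29 (same 4-coord order as C):

  [1] (3, 14, 2, 7)
  [2] (6, 3, 5, 7)
  [3] (0, 7, 5, 12)
  [4] (3, 14, 2, 7)
  [5] (3, 14, 2, 7)
  [6] (3, 14, 2, 7)
  [7] (6, 3, 5, 7)
  [8] (6, 3, 5, 7)
  [9] (10, 3, 1, 10)
  [10] (3, 14, 2, 7)
  [11] (6, 3, 5, 7)

The 11 indices split into 4 linkage classes (same alcove rep ⇔ same W_29-dot-orbit):

[[1, 4, 5, 6, 10], [2, 7, 8, 11], [3], [9]]


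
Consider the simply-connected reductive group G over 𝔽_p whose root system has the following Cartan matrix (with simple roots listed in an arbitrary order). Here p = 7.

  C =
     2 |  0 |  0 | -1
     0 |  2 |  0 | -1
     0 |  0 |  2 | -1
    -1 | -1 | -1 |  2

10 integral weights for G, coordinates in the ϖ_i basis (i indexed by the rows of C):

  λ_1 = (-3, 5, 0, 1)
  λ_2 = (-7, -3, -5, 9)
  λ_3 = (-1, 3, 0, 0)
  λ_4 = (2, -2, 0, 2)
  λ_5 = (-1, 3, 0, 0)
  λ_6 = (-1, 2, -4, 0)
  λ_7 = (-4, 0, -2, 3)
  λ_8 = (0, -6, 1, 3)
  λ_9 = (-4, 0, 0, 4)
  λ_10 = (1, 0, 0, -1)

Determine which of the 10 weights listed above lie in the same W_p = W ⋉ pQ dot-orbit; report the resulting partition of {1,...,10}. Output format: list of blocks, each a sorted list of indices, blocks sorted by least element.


Root system D_4: the 4×4 matrix C matches after relabeling.

Each λ_j+ρ reduced to Ā_7; 4-tuples below use C's row order:

  1: (0, 4, 1, 1);  2: (3, 1, 1, 0);  3: (0, 4, 1, 1);  4: (3, 1, 1, 0);  5: (0, 4, 1, 1);  6: (2, 1, 1, 0);  7: (3, 1, 1, 0);  8: (0, 4, 1, 1);  9: (3, 1, 1, 0);  10: (2, 1, 1, 0)

The 10 indices split into 3 linkage classes (same alcove rep ⇔ same W_7-dot-orbit):

[[1, 3, 5, 8], [2, 4, 7, 9], [6, 10]]


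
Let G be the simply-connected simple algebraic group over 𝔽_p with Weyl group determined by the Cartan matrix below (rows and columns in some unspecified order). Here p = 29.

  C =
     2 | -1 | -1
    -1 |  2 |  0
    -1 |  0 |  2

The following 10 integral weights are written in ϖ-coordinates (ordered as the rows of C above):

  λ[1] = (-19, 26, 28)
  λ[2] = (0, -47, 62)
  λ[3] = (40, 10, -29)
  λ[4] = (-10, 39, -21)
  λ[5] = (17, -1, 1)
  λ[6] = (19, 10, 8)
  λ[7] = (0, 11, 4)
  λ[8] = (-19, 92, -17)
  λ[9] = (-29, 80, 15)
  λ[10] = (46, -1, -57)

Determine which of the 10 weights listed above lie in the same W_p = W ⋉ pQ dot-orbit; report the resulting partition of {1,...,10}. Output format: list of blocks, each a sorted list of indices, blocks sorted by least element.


A_3 Cartan matrix, 3 simple roots permuted; ρ=(1,1,1).

Alcove-folded reps (p=29, 10 weights, presented ϖ-order):

    λ_1 → (18, 0, 2)
    λ_2 → (1, 12, 5)
    λ_3 → (1, 12, 5)
    λ_4 → (18, 0, 2)
    λ_5 → (18, 0, 2)
    λ_6 → (18, 0, 2)
    λ_7 → (1, 12, 5)
    λ_8 → (1, 12, 5)
    λ_9 → (1, 12, 5)
    λ_10 → (18, 0, 2)

2 distinct reps among the 10 weights ⇒ 2 W_29-linkage classes:

[[1, 4, 5, 6, 10], [2, 3, 7, 8, 9]]


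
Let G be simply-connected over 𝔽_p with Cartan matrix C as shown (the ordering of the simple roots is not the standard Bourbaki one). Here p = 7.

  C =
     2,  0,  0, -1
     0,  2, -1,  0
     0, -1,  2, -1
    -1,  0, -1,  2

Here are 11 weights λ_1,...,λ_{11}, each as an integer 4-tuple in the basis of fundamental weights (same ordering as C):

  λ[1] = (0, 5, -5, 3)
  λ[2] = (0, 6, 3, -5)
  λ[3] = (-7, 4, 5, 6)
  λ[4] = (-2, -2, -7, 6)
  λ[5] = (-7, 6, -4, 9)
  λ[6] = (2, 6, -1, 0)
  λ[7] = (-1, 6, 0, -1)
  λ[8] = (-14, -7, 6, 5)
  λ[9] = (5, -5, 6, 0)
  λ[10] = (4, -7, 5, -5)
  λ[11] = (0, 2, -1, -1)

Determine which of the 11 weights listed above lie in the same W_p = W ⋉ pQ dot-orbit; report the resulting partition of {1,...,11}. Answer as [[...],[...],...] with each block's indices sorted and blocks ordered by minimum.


Dynkin diagram of C (from the 6 off-diagonal −1 entries): A_4.

Folding the 11 weights λ_j+ρ into Ā_7 (reps in the given 4-coord order):

  λ_1+ρ ↦ (1, 2, 4, 0) · λ_2+ρ ↦ (1, 3, 0, 0) · λ_3+ρ ↦ (1, 2, 4, 0) · λ_4+ρ ↦ (0, 6, 0, 1) · λ_5+ρ ↦ (1, 3, 0, 0) · λ_6+ρ ↦ (1, 3, 0, 0) · λ_7+ρ ↦ (0, 6, 0, 1) · λ_8+ρ ↦ (0, 6, 0, 1) · λ_9+ρ ↦ (1, 3, 0, 0) · λ_10+ρ ↦ (1, 2, 4, 0) · λ_11+ρ ↦ (1, 3, 0, 0)

3 distinct reps among the 11 weights ⇒ 3 W_7-linkage classes:

[[1, 3, 10], [2, 5, 6, 9, 11], [4, 7, 8]]


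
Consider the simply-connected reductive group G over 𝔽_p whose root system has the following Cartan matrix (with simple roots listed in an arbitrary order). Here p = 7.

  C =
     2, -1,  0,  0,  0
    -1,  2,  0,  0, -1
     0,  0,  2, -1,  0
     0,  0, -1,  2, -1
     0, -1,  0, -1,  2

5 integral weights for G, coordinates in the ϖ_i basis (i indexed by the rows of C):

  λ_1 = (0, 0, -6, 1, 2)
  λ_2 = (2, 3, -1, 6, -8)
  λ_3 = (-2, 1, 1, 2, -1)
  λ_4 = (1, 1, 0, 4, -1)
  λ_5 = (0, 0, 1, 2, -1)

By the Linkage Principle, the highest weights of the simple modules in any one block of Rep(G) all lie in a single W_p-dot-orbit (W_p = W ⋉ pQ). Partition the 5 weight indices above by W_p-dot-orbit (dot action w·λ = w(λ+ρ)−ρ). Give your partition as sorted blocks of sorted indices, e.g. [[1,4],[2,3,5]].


C ↔ A_5 under row/col permutation; |W(A_5)| = 720.

Alcove-folded reps (p=7, 5 weights, presented ϖ-order):

  λ_1 → (1, 1, 2, 3, 0)
  λ_2 → (0, 3, 0, 0, 4)
  λ_3 → (1, 1, 2, 3, 0)
  λ_4 → (1, 1, 2, 3, 0)
  λ_5 → (1, 1, 2, 3, 0)

Partition of {1..5} into 2 W_7-dot-orbits:

[[1, 3, 4, 5], [2]]


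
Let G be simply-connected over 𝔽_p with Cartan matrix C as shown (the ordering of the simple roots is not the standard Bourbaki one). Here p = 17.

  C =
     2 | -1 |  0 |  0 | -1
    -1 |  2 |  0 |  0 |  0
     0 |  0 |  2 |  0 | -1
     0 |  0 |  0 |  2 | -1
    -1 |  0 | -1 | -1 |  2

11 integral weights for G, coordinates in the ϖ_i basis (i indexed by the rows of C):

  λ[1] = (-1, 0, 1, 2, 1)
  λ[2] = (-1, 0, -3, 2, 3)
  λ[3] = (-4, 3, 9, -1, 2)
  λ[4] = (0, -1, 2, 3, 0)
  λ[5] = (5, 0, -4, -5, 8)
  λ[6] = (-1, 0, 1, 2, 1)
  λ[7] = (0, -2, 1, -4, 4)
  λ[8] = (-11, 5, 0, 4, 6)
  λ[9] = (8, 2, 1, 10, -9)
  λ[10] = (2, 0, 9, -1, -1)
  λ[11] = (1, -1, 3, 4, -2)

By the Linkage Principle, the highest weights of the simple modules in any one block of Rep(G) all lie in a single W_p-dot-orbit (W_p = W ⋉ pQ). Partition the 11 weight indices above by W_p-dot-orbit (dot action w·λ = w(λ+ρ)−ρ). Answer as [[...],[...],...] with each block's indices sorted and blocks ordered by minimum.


D_5 Cartan matrix, 5 simple roots permuted; ρ=(1,1,1,1,1).

Each λ_j+ρ reduced to Ā_17; 5-tuples below use C's row order:

  λ_1 → (0, 1, 2, 3, 2) · λ_2 → (0, 1, 2, 3, 2) · λ_3 → (3, 1, 10, 0, 0) · λ_4 → (1, 0, 3, 4, 1) · λ_5 → (1, 0, 3, 4, 1) · λ_6 → (0, 1, 2, 3, 2) · λ_7 → (0, 1, 2, 3, 2) · λ_8 → (3, 4, 2, 2, 1) · λ_9 → (0, 3, 6, 3, 2) · λ_10 → (3, 1, 10, 0, 0) · λ_11 → (1, 0, 3, 4, 1)

Linkage partition of the 11 weights (5 classes, p=17):

[[1, 2, 6, 7], [3, 10], [4, 5, 11], [8], [9]]


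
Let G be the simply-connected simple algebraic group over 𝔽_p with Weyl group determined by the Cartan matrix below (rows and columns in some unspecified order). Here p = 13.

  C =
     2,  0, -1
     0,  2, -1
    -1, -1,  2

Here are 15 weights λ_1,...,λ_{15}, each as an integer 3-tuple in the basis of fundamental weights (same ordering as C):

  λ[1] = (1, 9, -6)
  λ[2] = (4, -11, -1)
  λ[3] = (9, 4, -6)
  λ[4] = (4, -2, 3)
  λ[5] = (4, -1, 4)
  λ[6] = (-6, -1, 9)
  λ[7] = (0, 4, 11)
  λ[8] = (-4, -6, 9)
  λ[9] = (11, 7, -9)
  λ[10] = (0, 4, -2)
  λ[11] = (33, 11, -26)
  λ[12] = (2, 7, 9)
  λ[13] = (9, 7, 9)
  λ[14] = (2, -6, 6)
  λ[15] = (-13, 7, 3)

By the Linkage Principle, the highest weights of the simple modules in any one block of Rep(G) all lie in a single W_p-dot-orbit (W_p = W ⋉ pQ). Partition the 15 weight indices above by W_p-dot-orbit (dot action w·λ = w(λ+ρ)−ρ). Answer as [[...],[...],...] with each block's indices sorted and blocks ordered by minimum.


Root system A_3: the 3×3 matrix C matches after relabeling.

Folding the 15 weights λ_j+ρ into Ā_13 (reps in the given 3-coord order):

    λ_1+ρ ↦ (3, 5, 2)
    λ_2+ρ ↦ (5, 0, 5)
    λ_3+ρ ↦ (5, 0, 5)
    λ_4+ρ ↦ (5, 1, 3)
    λ_5+ρ ↦ (5, 0, 5)
    λ_6+ρ ↦ (5, 0, 5)
    λ_7+ρ ↦ (4, 0, 8)
    λ_8+ρ ↦ (3, 5, 2)
    λ_9+ρ ↦ (4, 0, 8)
    λ_10+ρ ↦ (0, 4, 1)
    λ_11+ρ ↦ (4, 0, 8)
    λ_12+ρ ↦ (5, 0, 5)
    λ_13+ρ ↦ (3, 5, 2)
    λ_14+ρ ↦ (3, 5, 2)
    λ_15+ρ ↦ (4, 0, 8)

These 15 weights hit 5 W_13-dot-orbits; sizes (4, 5, 1, 4, 1):

[[1, 8, 13, 14], [2, 3, 5, 6, 12], [4], [7, 9, 11, 15], [10]]


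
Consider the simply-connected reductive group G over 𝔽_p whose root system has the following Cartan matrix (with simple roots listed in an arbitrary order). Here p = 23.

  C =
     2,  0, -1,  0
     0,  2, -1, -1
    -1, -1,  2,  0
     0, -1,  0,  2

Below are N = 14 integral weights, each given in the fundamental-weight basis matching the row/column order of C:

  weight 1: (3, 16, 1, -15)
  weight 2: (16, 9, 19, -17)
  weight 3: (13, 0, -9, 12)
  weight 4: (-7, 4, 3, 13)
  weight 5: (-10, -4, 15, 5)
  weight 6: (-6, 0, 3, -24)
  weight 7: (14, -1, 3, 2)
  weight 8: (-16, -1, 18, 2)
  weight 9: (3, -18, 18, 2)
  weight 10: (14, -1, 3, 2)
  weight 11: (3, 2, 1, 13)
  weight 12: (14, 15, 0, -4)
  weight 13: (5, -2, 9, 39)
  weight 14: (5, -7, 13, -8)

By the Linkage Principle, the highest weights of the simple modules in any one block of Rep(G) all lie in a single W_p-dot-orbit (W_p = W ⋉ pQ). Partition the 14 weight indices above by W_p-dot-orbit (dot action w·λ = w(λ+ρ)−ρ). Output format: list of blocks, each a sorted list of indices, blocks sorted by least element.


Dynkin diagram of C (from the 6 off-diagonal −1 entries): A_4.

Alcove-folded reps (p=23, 14 weights, presented ϖ-order):

  λ_1+ρ ↦ (4, 3, 2, 14);  λ_2+ρ ↦ (6, 7, 1, 6);  λ_3+ρ ↦ (6, 7, 1, 6);  λ_4+ρ ↦ (4, 3, 2, 14);  λ_5+ρ ↦ (9, 3, 4, 3);  λ_6+ρ ↦ (18, 1, 4, 0);  λ_7+ρ ↦ (15, 0, 4, 3);  λ_8+ρ ↦ (15, 0, 4, 3);  λ_9+ρ ↦ (4, 3, 2, 14);  λ_10+ρ ↦ (15, 0, 4, 3);  λ_11+ρ ↦ (4, 3, 2, 14);  λ_12+ρ ↦ (6, 7, 1, 6);  λ_13+ρ ↦ (6, 7, 1, 6);  λ_14+ρ ↦ (6, 7, 1, 6)

5 distinct reps among the 14 weights ⇒ 5 W_23-linkage classes:

[[1, 4, 9, 11], [2, 3, 12, 13, 14], [5], [6], [7, 8, 10]]


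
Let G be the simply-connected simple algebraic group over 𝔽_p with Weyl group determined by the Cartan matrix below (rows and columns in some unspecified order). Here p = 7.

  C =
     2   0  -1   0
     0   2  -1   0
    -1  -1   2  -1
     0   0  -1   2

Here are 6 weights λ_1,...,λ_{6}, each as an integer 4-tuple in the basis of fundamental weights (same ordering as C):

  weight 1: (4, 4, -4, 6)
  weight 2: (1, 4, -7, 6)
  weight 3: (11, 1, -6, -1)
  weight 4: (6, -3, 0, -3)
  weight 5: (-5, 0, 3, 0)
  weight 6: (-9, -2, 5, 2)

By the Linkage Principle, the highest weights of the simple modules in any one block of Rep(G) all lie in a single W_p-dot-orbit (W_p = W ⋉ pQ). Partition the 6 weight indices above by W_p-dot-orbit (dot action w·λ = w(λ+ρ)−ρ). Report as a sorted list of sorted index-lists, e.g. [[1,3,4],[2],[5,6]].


D_4 Cartan matrix, 4 simple roots permuted; ρ=(1,1,1,1).

Folding the 6 weights λ_j+ρ into Ā_7 (reps in the given 4-coord order):

  [1] (2, 2, 0, 0)
  [2] (4, 1, 0, 1)
  [3] (2, 2, 0, 0)
  [4] (4, 1, 0, 1)
  [5] (4, 1, 0, 1)
  [6] (4, 1, 0, 1)

Grouping the 6 weights by Ā_7-representative: 2 linkage classes.

[[1, 3], [2, 4, 5, 6]]


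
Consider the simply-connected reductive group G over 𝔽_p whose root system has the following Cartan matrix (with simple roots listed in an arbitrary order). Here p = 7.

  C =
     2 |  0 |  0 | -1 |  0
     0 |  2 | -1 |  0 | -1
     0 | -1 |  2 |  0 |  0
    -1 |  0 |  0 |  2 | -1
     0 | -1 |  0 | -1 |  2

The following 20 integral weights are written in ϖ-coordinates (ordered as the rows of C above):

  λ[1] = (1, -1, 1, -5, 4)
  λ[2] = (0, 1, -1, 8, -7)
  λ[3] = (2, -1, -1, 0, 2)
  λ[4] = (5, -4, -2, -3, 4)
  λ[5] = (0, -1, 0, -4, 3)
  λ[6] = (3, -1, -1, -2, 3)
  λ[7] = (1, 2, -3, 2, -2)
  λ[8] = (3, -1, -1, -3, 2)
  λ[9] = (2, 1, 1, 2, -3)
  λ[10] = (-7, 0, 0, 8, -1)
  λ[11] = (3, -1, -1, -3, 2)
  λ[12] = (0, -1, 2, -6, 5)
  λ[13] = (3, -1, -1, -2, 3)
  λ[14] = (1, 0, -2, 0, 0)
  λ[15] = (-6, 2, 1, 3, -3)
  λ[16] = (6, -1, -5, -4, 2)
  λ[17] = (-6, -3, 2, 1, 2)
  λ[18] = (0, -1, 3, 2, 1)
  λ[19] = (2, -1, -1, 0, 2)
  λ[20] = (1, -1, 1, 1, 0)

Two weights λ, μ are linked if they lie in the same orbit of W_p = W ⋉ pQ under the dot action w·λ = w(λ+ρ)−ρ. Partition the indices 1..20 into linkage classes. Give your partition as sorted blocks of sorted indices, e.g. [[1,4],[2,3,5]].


Dynkin diagram of C (from the 8 off-diagonal −1 entries): A_5.

Each λ_j+ρ reduced to Ā_7; 5-tuples below use C's row order:

  1: (2, 0, 2, 2, 1)
  2: (2, 0, 1, 1, 2)
  3: (3, 0, 0, 1, 3)
  4: (2, 0, 1, 1, 1)
  5: (2, 0, 1, 1, 1)
  6: (3, 0, 0, 1, 3)
  7: (2, 0, 2, 2, 1)
  8: (2, 0, 0, 2, 1)
  9: (2, 0, 1, 1, 2)
  10: (2, 0, 1, 1, 2)
  11: (2, 0, 0, 2, 1)
  12: (2, 0, 1, 1, 1)
  13: (3, 0, 0, 1, 3)
  14: (2, 0, 1, 1, 1)
  15: (2, 0, 2, 2, 1)
  16: (3, 0, 0, 1, 3)
  17: (2, 0, 1, 1, 2)
  18: (2, 0, 1, 1, 2)
  19: (3, 0, 0, 1, 3)
  20: (2, 0, 2, 2, 1)

The 20 indices split into 5 linkage classes (same alcove rep ⇔ same W_7-dot-orbit):

[[1, 7, 15, 20], [2, 9, 10, 17, 18], [3, 6, 13, 16, 19], [4, 5, 12, 14], [8, 11]]


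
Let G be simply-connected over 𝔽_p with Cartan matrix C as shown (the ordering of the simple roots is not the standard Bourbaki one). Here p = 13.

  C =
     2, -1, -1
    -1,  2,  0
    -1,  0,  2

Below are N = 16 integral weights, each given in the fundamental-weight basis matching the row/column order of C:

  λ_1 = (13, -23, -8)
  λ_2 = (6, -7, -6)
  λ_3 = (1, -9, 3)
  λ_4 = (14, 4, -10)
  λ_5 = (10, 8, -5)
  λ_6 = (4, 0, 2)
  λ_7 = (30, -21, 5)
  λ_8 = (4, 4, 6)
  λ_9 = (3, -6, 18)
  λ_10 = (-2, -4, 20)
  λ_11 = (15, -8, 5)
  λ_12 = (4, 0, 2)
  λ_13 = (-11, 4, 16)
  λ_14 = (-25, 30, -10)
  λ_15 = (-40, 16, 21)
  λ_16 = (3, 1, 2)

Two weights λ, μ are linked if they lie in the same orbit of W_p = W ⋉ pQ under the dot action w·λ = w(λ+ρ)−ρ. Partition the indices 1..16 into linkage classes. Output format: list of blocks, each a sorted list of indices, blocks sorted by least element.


Root system A_3: the 3×3 matrix C matches after relabeling.

Ā_13 reps of the 16 weights (A_3, coords as presented):

  λ_1+ρ ↦ (4, 2, 1) · λ_2+ρ ↦ (4, 2, 1) · λ_3+ρ ↦ (4, 2, 2) · λ_4+ρ ↦ (4, 2, 2) · λ_5+ρ ↦ (4, 2, 3) · λ_6+ρ ↦ (5, 1, 3) · λ_7+ρ ↦ (4, 2, 2) · λ_8+ρ ↦ (5, 1, 3) · λ_9+ρ ↦ (5, 1, 3) · λ_10+ρ ↦ (4, 3, 5) · λ_11+ρ ↦ (4, 2, 3) · λ_12+ρ ↦ (5, 1, 3) · λ_13+ρ ↦ (5, 1, 3) · λ_14+ρ ↦ (4, 2, 2) · λ_15+ρ ↦ (0, 9, 4) · λ_16+ρ ↦ (4, 2, 3)

The 16 indices split into 6 linkage classes (same alcove rep ⇔ same W_13-dot-orbit):

[[1, 2], [3, 4, 7, 14], [5, 11, 16], [6, 8, 9, 12, 13], [10], [15]]


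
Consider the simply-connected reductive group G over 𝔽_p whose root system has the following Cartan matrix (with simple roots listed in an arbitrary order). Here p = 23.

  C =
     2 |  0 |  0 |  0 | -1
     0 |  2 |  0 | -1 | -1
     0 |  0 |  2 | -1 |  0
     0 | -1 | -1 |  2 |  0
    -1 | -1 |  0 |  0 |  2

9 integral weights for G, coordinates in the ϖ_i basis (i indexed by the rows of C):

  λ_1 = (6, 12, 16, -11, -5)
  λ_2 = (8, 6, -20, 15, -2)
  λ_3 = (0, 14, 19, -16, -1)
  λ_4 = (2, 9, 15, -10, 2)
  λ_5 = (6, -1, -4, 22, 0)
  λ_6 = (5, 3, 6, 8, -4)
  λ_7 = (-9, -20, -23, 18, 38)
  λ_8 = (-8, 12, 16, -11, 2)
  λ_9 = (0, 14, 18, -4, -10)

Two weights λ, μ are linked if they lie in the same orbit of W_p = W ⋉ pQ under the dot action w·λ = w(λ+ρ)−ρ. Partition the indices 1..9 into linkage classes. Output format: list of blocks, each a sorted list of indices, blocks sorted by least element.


C ↔ A_5 under row/col permutation; |W(A_5)| = 720.

λ_j+ρ reflected into Ā_23 (⟨·,θ^∨⟩≤23); 5-tuples as given:

  λ_1+ρ ↦ (3, 1, 7, 9, 3)
  λ_2+ρ ↦ (0, 3, 8, 3, 1)
  λ_3+ρ ↦ (1, 0, 5, 15, 0)
  λ_4+ρ ↦ (3, 1, 7, 9, 3)
  λ_5+ρ ↦ (1, 0, 5, 15, 0)
  λ_6+ρ ↦ (3, 1, 7, 9, 3)
  λ_7+ρ ↦ (0, 3, 8, 3, 1)
  λ_8+ρ ↦ (3, 1, 7, 9, 3)
  λ_9+ρ ↦ (0, 3, 8, 3, 1)

Partition of {1..9} into 3 W_23-dot-orbits:

[[1, 4, 6, 8], [2, 7, 9], [3, 5]]


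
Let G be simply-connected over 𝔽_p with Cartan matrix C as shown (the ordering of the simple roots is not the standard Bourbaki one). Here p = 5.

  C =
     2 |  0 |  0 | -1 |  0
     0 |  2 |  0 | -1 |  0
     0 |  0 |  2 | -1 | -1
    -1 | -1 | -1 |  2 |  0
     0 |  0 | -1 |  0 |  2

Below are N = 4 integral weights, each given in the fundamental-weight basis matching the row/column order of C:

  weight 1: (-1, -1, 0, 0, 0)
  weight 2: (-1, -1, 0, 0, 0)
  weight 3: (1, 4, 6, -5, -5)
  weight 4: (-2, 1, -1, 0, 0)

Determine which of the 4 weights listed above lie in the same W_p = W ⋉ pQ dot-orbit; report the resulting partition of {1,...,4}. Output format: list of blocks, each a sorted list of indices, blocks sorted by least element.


D_5 Cartan matrix, 5 simple roots permuted; ρ=(1,1,1,1,1).

Each λ_j+ρ reduced to Ā_5; 5-tuples below use C's row order:

  1: (0, 0, 1, 1, 1);  2: (0, 0, 1, 1, 1);  3: (1, 2, 0, 0, 1);  4: (1, 2, 0, 0, 1)

Partition of {1..4} into 2 W_5-dot-orbits:

[[1, 2], [3, 4]]


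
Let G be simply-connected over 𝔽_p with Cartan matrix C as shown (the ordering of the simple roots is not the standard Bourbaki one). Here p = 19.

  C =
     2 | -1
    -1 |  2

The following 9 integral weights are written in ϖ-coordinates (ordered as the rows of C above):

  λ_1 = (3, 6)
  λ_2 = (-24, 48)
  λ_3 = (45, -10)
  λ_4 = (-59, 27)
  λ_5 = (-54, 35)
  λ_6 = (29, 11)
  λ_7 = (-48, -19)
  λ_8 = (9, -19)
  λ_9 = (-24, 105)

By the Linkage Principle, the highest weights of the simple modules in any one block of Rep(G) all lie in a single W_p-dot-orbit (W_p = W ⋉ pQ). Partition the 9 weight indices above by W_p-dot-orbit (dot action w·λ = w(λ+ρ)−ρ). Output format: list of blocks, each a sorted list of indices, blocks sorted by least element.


A_2 Cartan matrix, 2 simple roots permuted; ρ=(1,1).

Folding the 9 weights λ_j+ρ into Ā_19 (reps in the given 2-coord order):

  λ_1+ρ ↦ (4, 7)
  λ_2+ρ ↦ (4, 7)
  λ_3+ρ ↦ (8, 10)
  λ_4+ρ ↦ (8, 10)
  λ_5+ρ ↦ (15, 2)
  λ_6+ρ ↦ (4, 7)
  λ_7+ρ ↦ (8, 10)
  λ_8+ρ ↦ (8, 10)
  λ_9+ρ ↦ (4, 7)

The 9 indices split into 3 linkage classes (same alcove rep ⇔ same W_19-dot-orbit):

[[1, 2, 6, 9], [3, 4, 7, 8], [5]]


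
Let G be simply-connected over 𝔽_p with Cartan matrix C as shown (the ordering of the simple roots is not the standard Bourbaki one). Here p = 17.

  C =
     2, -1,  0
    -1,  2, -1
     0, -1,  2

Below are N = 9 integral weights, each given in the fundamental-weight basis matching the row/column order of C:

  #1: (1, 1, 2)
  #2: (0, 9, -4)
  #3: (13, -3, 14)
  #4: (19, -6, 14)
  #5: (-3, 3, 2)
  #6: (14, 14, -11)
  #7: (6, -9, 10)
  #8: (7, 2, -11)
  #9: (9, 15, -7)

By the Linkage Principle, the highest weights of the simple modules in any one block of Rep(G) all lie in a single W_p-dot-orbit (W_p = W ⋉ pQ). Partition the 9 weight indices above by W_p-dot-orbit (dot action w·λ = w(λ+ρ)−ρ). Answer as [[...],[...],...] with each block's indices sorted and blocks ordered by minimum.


C ↔ A_3 under row/col permutation; |W(A_3)| = 24.

W_17-reps of the 9 weights in Ā_17 (same 3-coord order as C):

    λ_1+ρ ↦ (2, 2, 3)
    λ_2+ρ ↦ (1, 7, 3)
    λ_3+ρ ↦ (2, 2, 3)
    λ_4+ρ ↦ (2, 2, 3)
    λ_5+ρ ↦ (2, 2, 3)
    λ_6+ρ ↦ (2, 2, 3)
    λ_7+ρ ↦ (1, 7, 3)
    λ_8+ρ ↦ (1, 7, 3)
    λ_9+ρ ↦ (1, 7, 3)

These 9 weights hit 2 W_17-dot-orbits; sizes (5, 4):

[[1, 3, 4, 5, 6], [2, 7, 8, 9]]


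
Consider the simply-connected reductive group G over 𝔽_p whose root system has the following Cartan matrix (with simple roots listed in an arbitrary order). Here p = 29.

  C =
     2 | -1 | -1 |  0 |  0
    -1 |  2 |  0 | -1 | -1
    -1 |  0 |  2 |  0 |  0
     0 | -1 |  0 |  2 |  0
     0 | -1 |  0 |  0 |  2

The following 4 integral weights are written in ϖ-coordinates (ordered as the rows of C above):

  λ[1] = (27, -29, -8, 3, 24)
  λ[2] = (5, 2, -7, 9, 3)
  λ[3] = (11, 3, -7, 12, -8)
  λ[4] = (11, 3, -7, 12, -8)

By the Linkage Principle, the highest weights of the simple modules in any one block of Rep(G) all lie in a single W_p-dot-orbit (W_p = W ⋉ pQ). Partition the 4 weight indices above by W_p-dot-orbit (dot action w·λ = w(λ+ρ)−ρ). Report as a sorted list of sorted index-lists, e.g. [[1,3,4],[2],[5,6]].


Root system D_5: the 5×5 matrix C matches after relabeling.

λ_j+ρ reflected into Ā_29 (⟨·,θ^∨⟩≤29); 5-tuples as given:

  λ_1+ρ ↦ (1, 3, 0, 18, 3) · λ_2+ρ ↦ (0, 3, 6, 10, 4) · λ_3+ρ ↦ (0, 3, 6, 10, 4) · λ_4+ρ ↦ (0, 3, 6, 10, 4)

Linkage partition of the 4 weights (2 classes, p=29):

[[1], [2, 3, 4]]


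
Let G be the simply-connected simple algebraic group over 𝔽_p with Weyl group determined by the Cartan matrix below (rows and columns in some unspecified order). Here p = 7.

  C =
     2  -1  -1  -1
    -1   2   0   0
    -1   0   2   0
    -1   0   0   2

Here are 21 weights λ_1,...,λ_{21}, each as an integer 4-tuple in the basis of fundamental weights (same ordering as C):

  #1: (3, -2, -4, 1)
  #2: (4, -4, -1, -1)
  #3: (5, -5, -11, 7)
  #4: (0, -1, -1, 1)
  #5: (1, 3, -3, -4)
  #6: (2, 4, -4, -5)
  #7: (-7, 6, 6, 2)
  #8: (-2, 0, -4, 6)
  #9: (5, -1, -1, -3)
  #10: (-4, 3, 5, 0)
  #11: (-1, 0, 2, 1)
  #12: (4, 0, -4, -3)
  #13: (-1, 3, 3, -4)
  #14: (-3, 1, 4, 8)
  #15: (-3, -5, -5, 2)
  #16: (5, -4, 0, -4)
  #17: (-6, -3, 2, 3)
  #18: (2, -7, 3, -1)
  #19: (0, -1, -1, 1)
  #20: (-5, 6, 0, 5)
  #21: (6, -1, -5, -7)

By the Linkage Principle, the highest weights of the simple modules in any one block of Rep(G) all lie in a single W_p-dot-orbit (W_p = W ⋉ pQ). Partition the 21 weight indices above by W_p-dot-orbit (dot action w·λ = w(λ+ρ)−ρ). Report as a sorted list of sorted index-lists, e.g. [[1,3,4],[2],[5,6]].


D_4 Cartan matrix, 4 simple roots permuted; ρ=(1,1,1,1).

Folding the 21 weights λ_j+ρ into Ā_7 (reps in the given 4-coord order):

  1: (0, 1, 3, 2);  2: (2, 3, 0, 0);  3: (1, 0, 0, 2);  4: (1, 0, 0, 2);  5: (2, 1, 1, 0);  6: (2, 1, 1, 0);  7: (1, 0, 0, 2);  8: (0, 3, 1, 3);  9: (1, 0, 0, 2);  10: (0, 1, 3, 2);  11: (0, 1, 3, 2);  12: (0, 1, 3, 2);  13: (2, 1, 1, 0);  14: (2, 3, 0, 0);  15: (2, 1, 1, 0);  16: (0, 3, 1, 3);  17: (2, 0, 1, 2);  18: (0, 3, 1, 3);  19: (1, 0, 0, 2);  20: (2, 1, 1, 0);  21: (0, 3, 1, 3)

Partition of {1..21} into 6 W_7-dot-orbits:

[[1, 10, 11, 12], [2, 14], [3, 4, 7, 9, 19], [5, 6, 13, 15, 20], [8, 16, 18, 21], [17]]


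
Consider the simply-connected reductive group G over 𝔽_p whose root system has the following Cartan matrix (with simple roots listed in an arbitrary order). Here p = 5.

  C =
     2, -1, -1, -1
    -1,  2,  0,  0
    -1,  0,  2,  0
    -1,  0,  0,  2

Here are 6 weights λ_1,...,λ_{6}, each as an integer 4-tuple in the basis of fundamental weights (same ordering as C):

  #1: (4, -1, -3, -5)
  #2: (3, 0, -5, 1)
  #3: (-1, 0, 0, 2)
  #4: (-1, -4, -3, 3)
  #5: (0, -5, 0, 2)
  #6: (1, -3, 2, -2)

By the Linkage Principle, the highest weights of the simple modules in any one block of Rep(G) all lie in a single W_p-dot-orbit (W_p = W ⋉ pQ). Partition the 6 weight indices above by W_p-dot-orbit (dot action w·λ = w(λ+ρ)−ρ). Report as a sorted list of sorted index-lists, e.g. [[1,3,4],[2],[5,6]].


Cartan matrix: type D_4 (|W|=192); un-permuting the 4 rows.

Each λ_j+ρ reduced to Ā_5; 4-tuples below use C's row order:

  λ_1 → (0, 1, 1, 3);  λ_2 → (1, 1, 2, 0);  λ_3 → (0, 1, 1, 3);  λ_4 → (1, 1, 2, 0);  λ_5 → (1, 1, 2, 0);  λ_6 → (1, 1, 2, 0)

Partition of {1..6} into 2 W_5-dot-orbits:

[[1, 3], [2, 4, 5, 6]]


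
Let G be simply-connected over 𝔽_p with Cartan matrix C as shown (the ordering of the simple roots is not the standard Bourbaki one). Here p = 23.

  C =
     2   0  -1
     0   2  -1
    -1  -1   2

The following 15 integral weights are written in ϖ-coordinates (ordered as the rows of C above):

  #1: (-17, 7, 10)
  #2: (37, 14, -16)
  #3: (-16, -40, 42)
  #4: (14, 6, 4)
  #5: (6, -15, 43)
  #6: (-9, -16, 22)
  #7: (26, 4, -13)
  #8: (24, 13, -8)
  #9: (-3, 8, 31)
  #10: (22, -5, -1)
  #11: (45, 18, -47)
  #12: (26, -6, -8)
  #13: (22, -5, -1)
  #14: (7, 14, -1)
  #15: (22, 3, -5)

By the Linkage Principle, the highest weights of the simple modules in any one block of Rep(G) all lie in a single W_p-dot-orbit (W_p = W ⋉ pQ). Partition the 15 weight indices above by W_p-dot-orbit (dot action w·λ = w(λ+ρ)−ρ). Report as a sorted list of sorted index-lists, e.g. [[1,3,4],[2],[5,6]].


Root system A_3: the 3×3 matrix C matches after relabeling.

Ā_23 reps of the 15 weights (A_3, coords as presented):

  1: (11, 3, 5) · 2: (8, 15, 0) · 3: (11, 3, 5) · 4: (11, 3, 5) · 5: (9, 2, 5) · 6: (8, 15, 0) · 7: (11, 3, 5) · 8: (9, 2, 5) · 9: (9, 2, 5) · 10: (19, 0, 4) · 11: (19, 0, 4) · 12: (11, 3, 5) · 13: (19, 0, 4) · 14: (8, 15, 0) · 15: (19, 0, 4)

The 15 indices split into 4 linkage classes (same alcove rep ⇔ same W_23-dot-orbit):

[[1, 3, 4, 7, 12], [2, 6, 14], [5, 8, 9], [10, 11, 13, 15]]


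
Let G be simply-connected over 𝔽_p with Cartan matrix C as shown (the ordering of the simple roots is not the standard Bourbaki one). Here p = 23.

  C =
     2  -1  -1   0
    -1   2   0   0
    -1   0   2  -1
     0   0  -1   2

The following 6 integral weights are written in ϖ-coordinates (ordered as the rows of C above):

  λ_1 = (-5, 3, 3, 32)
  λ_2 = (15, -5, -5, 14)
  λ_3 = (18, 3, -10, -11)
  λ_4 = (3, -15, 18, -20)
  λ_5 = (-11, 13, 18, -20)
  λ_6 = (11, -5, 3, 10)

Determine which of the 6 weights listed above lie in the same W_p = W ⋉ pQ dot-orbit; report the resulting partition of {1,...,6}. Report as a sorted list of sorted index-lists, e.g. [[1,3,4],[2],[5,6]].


Root system A_4: the 4×4 matrix C matches after relabeling.

Alcove-folded reps (p=23, 6 weights, presented ϖ-order):

  λ_1 → (0, 4, 10, 9) · λ_2 → (8, 0, 4, 7) · λ_3 → (0, 4, 10, 9) · λ_4 → (0, 4, 10, 9) · λ_5 → (0, 4, 10, 9) · λ_6 → (8, 0, 4, 7)

Grouping the 6 weights by Ā_23-representative: 2 linkage classes.

[[1, 3, 4, 5], [2, 6]]


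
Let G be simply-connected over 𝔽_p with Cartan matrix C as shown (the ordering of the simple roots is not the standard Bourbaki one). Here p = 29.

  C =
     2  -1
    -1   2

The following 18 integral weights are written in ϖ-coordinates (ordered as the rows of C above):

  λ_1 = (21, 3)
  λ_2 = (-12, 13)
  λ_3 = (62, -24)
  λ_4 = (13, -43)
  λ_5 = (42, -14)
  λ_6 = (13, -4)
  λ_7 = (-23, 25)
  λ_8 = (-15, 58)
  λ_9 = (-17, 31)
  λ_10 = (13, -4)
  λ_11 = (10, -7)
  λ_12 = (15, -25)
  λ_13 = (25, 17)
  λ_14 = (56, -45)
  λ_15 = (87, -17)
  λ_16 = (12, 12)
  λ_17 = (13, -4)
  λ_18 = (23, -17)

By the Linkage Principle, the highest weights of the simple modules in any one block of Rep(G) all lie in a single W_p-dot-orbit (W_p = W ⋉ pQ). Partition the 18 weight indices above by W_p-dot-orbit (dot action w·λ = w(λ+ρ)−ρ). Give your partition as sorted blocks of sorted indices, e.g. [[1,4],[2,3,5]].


C ↔ A_2 under row/col permutation; |W(A_2)| = 6.

Alcove-folded reps (p=29, 18 weights, presented ϖ-order):

  [1] (22, 4)
  [2] (11, 3)
  [3] (5, 6)
  [4] (15, 1)
  [5] (15, 1)
  [6] (11, 3)
  [7] (22, 4)
  [8] (15, 1)
  [9] (13, 13)
  [10] (11, 3)
  [11] (5, 6)
  [12] (8, 16)
  [13] (11, 3)
  [14] (15, 1)
  [15] (15, 1)
  [16] (13, 13)
  [17] (11, 3)
  [18] (8, 16)

Grouping the 18 weights by Ā_29-representative: 6 linkage classes.

[[1, 7], [2, 6, 10, 13, 17], [3, 11], [4, 5, 8, 14, 15], [9, 16], [12, 18]]


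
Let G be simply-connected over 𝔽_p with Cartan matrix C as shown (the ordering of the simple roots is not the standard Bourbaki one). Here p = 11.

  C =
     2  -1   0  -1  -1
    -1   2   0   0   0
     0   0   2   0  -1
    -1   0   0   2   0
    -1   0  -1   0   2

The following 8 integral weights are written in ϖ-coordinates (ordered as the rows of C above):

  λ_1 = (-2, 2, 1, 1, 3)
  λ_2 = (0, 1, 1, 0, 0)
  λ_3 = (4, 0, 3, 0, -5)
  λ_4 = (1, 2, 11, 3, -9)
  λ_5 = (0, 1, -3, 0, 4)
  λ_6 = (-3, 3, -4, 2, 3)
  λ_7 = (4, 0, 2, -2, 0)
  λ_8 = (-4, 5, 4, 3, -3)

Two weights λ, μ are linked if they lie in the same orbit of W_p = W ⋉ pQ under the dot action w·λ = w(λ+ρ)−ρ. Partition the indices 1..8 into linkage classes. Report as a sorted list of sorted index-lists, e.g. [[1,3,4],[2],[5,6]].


Dynkin diagram of C (from the 8 off-diagonal −1 entries): D_5.

λ_j+ρ reflected into Ā_11 (⟨·,θ^∨⟩≤11); 5-tuples as given:

  λ_1 → (1, 2, 2, 1, 1);  λ_2 → (1, 2, 2, 1, 1);  λ_3 → (1, 1, 0, 1, 3);  λ_4 → (1, 2, 2, 1, 1);  λ_5 → (1, 2, 2, 1, 1);  λ_6 → (1, 2, 2, 1, 1);  λ_7 → (1, 1, 0, 1, 3);  λ_8 → (1, 1, 0, 1, 3)

2 distinct reps among the 8 weights ⇒ 2 W_11-linkage classes:

[[1, 2, 4, 5, 6], [3, 7, 8]]


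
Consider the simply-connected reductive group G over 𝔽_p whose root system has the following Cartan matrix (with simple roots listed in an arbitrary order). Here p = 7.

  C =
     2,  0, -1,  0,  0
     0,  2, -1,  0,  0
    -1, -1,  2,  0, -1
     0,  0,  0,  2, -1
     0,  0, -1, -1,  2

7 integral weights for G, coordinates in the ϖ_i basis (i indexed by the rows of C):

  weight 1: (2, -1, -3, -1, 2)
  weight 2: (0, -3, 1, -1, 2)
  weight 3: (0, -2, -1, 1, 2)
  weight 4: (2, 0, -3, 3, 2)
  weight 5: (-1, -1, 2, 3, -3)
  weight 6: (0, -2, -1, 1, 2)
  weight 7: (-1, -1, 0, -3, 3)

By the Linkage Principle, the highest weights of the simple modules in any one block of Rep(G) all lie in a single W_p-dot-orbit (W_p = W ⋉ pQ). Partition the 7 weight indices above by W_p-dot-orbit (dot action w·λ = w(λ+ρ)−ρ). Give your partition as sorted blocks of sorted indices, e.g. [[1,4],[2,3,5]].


Type D_5, rank 5, |W|=1920; reorder rows/cols to standard.

Ā_7 reps of the 7 weights (D_5, coords as presented):

    1: (1, 2, 0, 0, 1)
    2: (1, 2, 0, 0, 1)
    3: (0, 0, 1, 2, 1)
    4: (0, 0, 1, 2, 1)
    5: (0, 0, 1, 2, 1)
    6: (0, 0, 1, 2, 1)
    7: (0, 0, 1, 2, 1)

These 7 weights hit 2 W_7-dot-orbits; sizes (2, 5):

[[1, 2], [3, 4, 5, 6, 7]]


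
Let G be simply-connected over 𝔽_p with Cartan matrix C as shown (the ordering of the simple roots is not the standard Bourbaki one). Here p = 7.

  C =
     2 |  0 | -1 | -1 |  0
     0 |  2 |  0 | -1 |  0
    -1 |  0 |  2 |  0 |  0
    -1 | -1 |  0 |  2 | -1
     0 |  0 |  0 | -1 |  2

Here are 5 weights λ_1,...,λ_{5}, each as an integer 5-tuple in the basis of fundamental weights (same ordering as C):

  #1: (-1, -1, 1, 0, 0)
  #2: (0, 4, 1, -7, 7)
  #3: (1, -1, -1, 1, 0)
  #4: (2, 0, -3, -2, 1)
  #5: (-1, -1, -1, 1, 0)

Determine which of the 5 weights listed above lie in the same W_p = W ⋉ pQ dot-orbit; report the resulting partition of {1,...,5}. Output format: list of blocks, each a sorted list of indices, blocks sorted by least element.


C ↔ D_5 under row/col permutation; |W(D_5)| = 1920.

Each λ_j+ρ reduced to Ā_7; 5-tuples below use C's row order:

    λ_1+ρ ↦ (0, 0, 2, 1, 1)
    λ_2+ρ ↦ (0, 0, 2, 1, 1)
    λ_3+ρ ↦ (0, 0, 0, 2, 1)
    λ_4+ρ ↦ (0, 0, 2, 1, 1)
    λ_5+ρ ↦ (0, 0, 0, 2, 1)

Grouping the 5 weights by Ā_7-representative: 2 linkage classes.

[[1, 2, 4], [3, 5]]
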